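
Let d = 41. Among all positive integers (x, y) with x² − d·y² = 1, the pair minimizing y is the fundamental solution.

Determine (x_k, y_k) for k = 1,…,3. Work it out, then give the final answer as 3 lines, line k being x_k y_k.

√41 → a₀=6, period (2,2,12); ℓ=3 odd so k=5
i=0: a=6 ⇒ p=6, q=1
…
i=2: a=2 ⇒ p=32, q=5
…
i=4: a=2 ⇒ p=826, q=129
i=5: a=2 ⇒ p=2049, q=320
→ (2049, 320).  Check: 2049²=4198401, 41·320²=4198400, difference 1.
n=2: (2049,320)∘(2049,320) = (2049·2049+41·320·320, 2049·320+320·2049) = (8396801,1311360)
n=3: (8396801,1311360)∘(2049,320) = (2049·8396801+41·320·1311360, 2049·1311360+320·8396801) = (34410088449,5373952960)

2049 320
8396801 1311360
34410088449 5373952960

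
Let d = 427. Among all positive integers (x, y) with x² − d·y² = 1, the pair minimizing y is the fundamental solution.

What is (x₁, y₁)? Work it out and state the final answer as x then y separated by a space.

62 3

√427 = [20; 1,1,1,40, …], period ℓ=4 (even) → k=3
a_0=20:  p_0=20·1+0=20,  q_0=20·0+1=1
…
a_2=1:  p_2=1·21+20=41,  q_2=1·1+1=2
a_3=1:  p_3=1·41+21=62,  q_3=1·2+1=3
(x₁, y₁) = (62, 3);  62² − 427·3² = 1 ✓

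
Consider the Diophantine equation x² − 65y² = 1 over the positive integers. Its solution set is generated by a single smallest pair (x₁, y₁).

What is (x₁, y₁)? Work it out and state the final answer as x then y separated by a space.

√65 → a₀=8, period (16); ℓ=1 odd so k=1
k=0  a_k=8  p_k/q_k = 8/1
k=1  a_k=16  p_k/q_k = 129/16
(x₁, y₁) = (129, 16);  129² − 65·16² = 1 ✓

129 16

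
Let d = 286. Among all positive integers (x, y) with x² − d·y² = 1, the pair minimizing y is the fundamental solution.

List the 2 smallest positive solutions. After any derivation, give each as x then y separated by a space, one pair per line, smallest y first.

561835 33222
631317134449 37330564740

√286 = [16; 1,10,3,3,2,3,3,10,1,32, …], period ℓ=10 (even) → k=9
step 0: (16, 1)  from 16·(1,0) + (0,1)
step 1: (17, 1)  from 1·(16,1) + (1,0)
step 2: (186, 11)  from 10·(17,1) + (16,1)
…
step 5: (4397, 260)  from 2·(1911,113) + (575,34)
…
step 8: (512132, 30283)  from 10·(49703,2939) + (15102,893)
step 9: (561835, 33222)  from 1·(512132,30283) + (49703,2939)
fundamental: x₁=561835, y₁=33222  (since 315658567225 − 286·1103701284 = 1)
n=2: (561835,33222)∘(561835,33222) = (561835·561835+286·33222·33222, 561835·33222+33222·561835) = (631317134449,37330564740)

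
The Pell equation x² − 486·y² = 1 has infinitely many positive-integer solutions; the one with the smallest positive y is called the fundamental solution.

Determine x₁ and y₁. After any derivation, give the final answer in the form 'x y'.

485 22

√486 → a₀=22, period (22,44); ℓ=2 even so k=1
k=0  a_k=22  p_k/q_k = 22/1
k=1  a_k=22  p_k/q_k = 485/22
fundamental: x₁=485, y₁=22  (since 235225 − 486·484 = 1)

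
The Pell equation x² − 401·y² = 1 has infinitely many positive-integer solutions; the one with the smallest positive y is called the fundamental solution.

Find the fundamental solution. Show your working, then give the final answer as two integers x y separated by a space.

801 40

√401 = [20; 40, …], period ℓ=1 (odd) → k=1
step 0: (20, 1)  from 20·(1,0) + (0,1)
step 1: (801, 40)  from 40·(20,1) + (1,0)
→ (801, 40).  Check: 801²=641601, 401·40²=641600, difference 1.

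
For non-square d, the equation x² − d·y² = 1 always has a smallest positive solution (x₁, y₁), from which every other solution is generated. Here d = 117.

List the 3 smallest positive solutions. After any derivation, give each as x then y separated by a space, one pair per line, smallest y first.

649 60
842401 77880
1093435849 101088180

d=117: √d = [10; 1,4,2,4,1,20] (ℓ=6, even), read p_5/q_5
step 0: (10, 1)  from 10·(1,0) + (0,1)
…
step 2: (54, 5)  from 4·(11,1) + (10,1)
step 3: (119, 11)  from 2·(54,5) + (11,1)
step 4: (530, 49)  from 4·(119,11) + (54,5)
step 5: (649, 60)  from 1·(530,49) + (119,11)
(x₁, y₁) = (649, 60);  649² − 117·60² = 1 ✓
k=2:  x_2 = 649·649+117·60·60 = 842401,  y_2 = 649·60+60·649 = 77880
k=3:  x_3 = 649·842401+117·60·77880 = 1093435849,  y_3 = 649·77880+60·842401 = 101088180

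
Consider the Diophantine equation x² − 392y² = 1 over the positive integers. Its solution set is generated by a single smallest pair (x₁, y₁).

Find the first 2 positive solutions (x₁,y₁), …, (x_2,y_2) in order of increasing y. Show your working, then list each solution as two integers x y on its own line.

99 5
19601 990

[19; 1,3,1,38] for √392; ℓ=4 ⇒ convergent index 3
i=0: a=19 ⇒ p=19, q=1
…
i=2: a=3 ⇒ p=79, q=4
i=3: a=1 ⇒ p=99, q=5
→ (99, 5).  Check: 99²=9801, 392·5²=9800, difference 1.
(99+5√392)^2 = 19601 + 990√392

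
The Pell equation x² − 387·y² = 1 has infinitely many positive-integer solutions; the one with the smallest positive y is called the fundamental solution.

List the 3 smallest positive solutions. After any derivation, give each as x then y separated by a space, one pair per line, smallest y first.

[19; 1,2,19,2,1,38] for √387; ℓ=6 ⇒ convergent index 5
step 0: (19, 1)  from 19·(1,0) + (0,1)
step 1: (20, 1)  from 1·(19,1) + (1,0)
step 2: (59, 3)  from 2·(20,1) + (19,1)
step 3: (1141, 58)  from 19·(59,3) + (20,1)
step 4: (2341, 119)  from 2·(1141,58) + (59,3)
step 5: (3482, 177)  from 1·(2341,119) + (1141,58)
fundamental: x₁=3482, y₁=177  (since 12124324 − 387·31329 = 1)
(3482+177√387)^2 = 24248647 + 1232628√387
(3482+177√387)^3 = 168867574226 + 8584021215√387

3482 177
24248647 1232628
168867574226 8584021215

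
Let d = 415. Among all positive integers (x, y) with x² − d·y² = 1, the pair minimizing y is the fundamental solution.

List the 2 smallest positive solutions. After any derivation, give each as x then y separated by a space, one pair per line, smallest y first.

18412804 903849
678062702284831 33284788965192

d=415: √d = [20; 2,1,2,4,6,…,1,2,40] (ℓ=16, even), read p_15/q_15
a_0=20:  p_0=20·1+0=20,  q_0=20·0+1=1
a_1=2:  p_1=2·20+1=41,  q_1=2·1+0=2
a_2=1:  p_2=1·41+20=61,  q_2=1·2+1=3
a_3=2:  p_3=2·61+41=163,  q_3=2·3+2=8
a_4=4:  p_4=4·163+61=713,  q_4=4·8+3=35
…
a_13=2:  p_13=2·2110961+508372=4730294,  q_13=2·103623+24955=232201
a_14=1:  p_14=1·4730294+2110961=6841255,  q_14=1·232201+103623=335824
a_15=2:  p_15=2·6841255+4730294=18412804,  q_15=2·335824+232201=903849
fundamental: x₁=18412804, y₁=903849  (since 339031351142416 − 415·816943014801 = 1)
(x_2, y_2) = (18412804·18412804 + 415·903849·903849, 18412804·903849 + 903849·18412804) = (678062702284831, 33284788965192)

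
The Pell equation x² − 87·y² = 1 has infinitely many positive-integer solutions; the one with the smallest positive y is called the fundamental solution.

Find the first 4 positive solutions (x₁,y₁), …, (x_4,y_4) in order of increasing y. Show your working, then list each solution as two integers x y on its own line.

28 3
1567 168
87724 9405
4910977 526512

√87 = [9; 3,18, …], period ℓ=2 (even) → k=1
k=0  a_k=9  p_k/q_k = 9/1
k=1  a_k=3  p_k/q_k = 28/3
fundamental: x₁=28, y₁=3  (since 784 − 87·9 = 1)
k=2:  x_2 = 28·28+87·3·3 = 1567,  y_2 = 28·3+3·28 = 168
k=3:  x_3 = 28·1567+87·3·168 = 87724,  y_3 = 28·168+3·1567 = 9405
k=4:  x_4 = 28·87724+87·3·9405 = 4910977,  y_4 = 28·9405+3·87724 = 526512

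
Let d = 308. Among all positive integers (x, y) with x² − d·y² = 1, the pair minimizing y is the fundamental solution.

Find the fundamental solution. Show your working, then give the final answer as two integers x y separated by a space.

√308 → a₀=17, period (1,1,4,1,1,34); ℓ=6 even so k=5
k=0  a_k=17  p_k/q_k = 17/1
k=1  a_k=1  p_k/q_k = 18/1
…
k=4  a_k=1  p_k/q_k = 193/11
k=5  a_k=1  p_k/q_k = 351/20
(x₁, y₁) = (351, 20);  351² − 308·20² = 1 ✓

351 20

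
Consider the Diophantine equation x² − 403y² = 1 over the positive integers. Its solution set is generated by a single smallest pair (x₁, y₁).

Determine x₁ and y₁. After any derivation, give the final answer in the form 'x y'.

669878 33369

√403 → a₀=20, period (13,2,1,3,1,3,1,2,13,40); ℓ=10 even so k=9
k=0  a_k=20  p_k/q_k = 20/1
k=1  a_k=13  p_k/q_k = 261/13
…
k=3  a_k=1  p_k/q_k = 803/40
k=4  a_k=3  p_k/q_k = 2951/147
…
k=7  a_k=1  p_k/q_k = 17967/895
k=8  a_k=2  p_k/q_k = 50147/2498
k=9  a_k=13  p_k/q_k = 669878/33369
fundamental: x₁=669878, y₁=33369  (since 448736534884 − 403·1113490161 = 1)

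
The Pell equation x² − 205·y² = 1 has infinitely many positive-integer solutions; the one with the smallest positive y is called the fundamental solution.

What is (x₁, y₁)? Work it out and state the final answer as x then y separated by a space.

√205 → a₀=14, period (3,6,1,4,1,6,3,28); ℓ=8 even so k=7
i=0: a=14 ⇒ p=14, q=1
…
i=3: a=1 ⇒ p=315, q=22
…
i=5: a=1 ⇒ p=1847, q=129
i=6: a=6 ⇒ p=12614, q=881
i=7: a=3 ⇒ p=39689, q=2772
→ (39689, 2772).  Check: 39689²=1575216721, 205·2772²=1575216720, difference 1.

39689 2772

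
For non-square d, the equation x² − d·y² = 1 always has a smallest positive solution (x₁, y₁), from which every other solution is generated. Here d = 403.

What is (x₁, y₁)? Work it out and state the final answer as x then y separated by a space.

[20; 13,2,1,3,1,3,1,2,13,40] for √403; ℓ=10 ⇒ convergent index 9
i=0: a=20 ⇒ p=20, q=1
i=1: a=13 ⇒ p=261, q=13
…
i=3: a=1 ⇒ p=803, q=40
i=4: a=3 ⇒ p=2951, q=147
i=5: a=1 ⇒ p=3754, q=187
i=6: a=3 ⇒ p=14213, q=708
i=7: a=1 ⇒ p=17967, q=895
i=8: a=2 ⇒ p=50147, q=2498
i=9: a=13 ⇒ p=669878, q=33369
fundamental: x₁=669878, y₁=33369  (since 448736534884 − 403·1113490161 = 1)

669878 33369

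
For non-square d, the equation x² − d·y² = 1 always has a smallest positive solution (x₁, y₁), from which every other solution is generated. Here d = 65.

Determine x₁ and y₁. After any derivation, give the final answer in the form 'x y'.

129 16

√65 = [8; 16, …], period ℓ=1 (odd) → k=1
step 0: (8, 1)  from 8·(1,0) + (0,1)
step 1: (129, 16)  from 16·(8,1) + (1,0)
(x₁, y₁) = (129, 16);  129² − 65·16² = 1 ✓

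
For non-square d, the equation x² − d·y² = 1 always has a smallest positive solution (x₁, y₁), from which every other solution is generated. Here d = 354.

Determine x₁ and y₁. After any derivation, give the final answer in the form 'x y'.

258065 13716

d=354: √d = [18; 1,4,2,2,18,2,2,4,1,36] (ℓ=10, even), read p_9/q_9
i=0: a=18 ⇒ p=18, q=1
…
i=4: a=2 ⇒ p=508, q=27
i=5: a=18 ⇒ p=9351, q=497
i=6: a=2 ⇒ p=19210, q=1021
…
i=8: a=4 ⇒ p=210294, q=11177
i=9: a=1 ⇒ p=258065, q=13716
(x₁, y₁) = (258065, 13716);  258065² − 354·13716² = 1 ✓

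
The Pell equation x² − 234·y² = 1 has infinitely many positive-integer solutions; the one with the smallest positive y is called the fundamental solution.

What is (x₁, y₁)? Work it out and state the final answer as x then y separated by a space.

5201 340

√234 → a₀=15, period (3,2,1,2,1,2,3,30); ℓ=8 even so k=7
k=0  a_k=15  p_k/q_k = 15/1
…
k=4  a_k=2  p_k/q_k = 413/27
k=5  a_k=1  p_k/q_k = 566/37
k=6  a_k=2  p_k/q_k = 1545/101
k=7  a_k=3  p_k/q_k = 5201/340
(x₁, y₁) = (5201, 340);  5201² − 234·340² = 1 ✓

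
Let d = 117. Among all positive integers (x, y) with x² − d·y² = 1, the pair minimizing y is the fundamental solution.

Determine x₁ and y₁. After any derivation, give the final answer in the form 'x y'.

649 60

√117 = [10; 1,4,2,4,1,20, …], period ℓ=6 (even) → k=5
k=0  a_k=10  p_k/q_k = 10/1
…
k=3  a_k=2  p_k/q_k = 119/11
k=4  a_k=4  p_k/q_k = 530/49
k=5  a_k=1  p_k/q_k = 649/60
fundamental: x₁=649, y₁=60  (since 421201 − 117·3600 = 1)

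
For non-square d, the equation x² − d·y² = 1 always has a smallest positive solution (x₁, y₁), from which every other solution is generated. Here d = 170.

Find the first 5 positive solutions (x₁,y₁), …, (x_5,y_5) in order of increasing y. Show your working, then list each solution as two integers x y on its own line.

√170 = [13; 26, …], period ℓ=1 (odd) → k=1
step 0: (13, 1)  from 13·(1,0) + (0,1)
step 1: (339, 26)  from 26·(13,1) + (1,0)
(x₁, y₁) = (339, 26);  339² − 170·26² = 1 ✓
(x_2, y_2) = (339·339 + 170·26·26, 339·26 + 26·339) = (229841, 17628)
(x_3, y_3) = (339·229841 + 170·26·17628, 339·17628 + 26·229841) = (155831859, 11951758)
(x_4, y_4) = (339·155831859 + 170·26·11951758, 339·11951758 + 26·155831859) = (105653770561, 8103274296)
(x_5, y_5) = (339·105653770561 + 170·26·8103274296, 339·8103274296 + 26·105653770561) = (71633100608499, 5494008020930)

339 26
229841 17628
155831859 11951758
105653770561 8103274296
71633100608499 5494008020930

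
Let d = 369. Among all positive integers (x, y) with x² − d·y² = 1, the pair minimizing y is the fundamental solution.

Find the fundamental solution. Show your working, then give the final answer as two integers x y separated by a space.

8396801 437120

√369 = [19; 4,1,3,2,7,4,7,2,3,1,4,38, …], period ℓ=12 (even) → k=11
k=0  a_k=19  p_k/q_k = 19/1
…
k=2  a_k=1  p_k/q_k = 96/5
k=3  a_k=3  p_k/q_k = 365/19
…
k=6  a_k=4  p_k/q_k = 25414/1323
…
k=8  a_k=2  p_k/q_k = 393504/20485
k=9  a_k=3  p_k/q_k = 1364557/71036
k=10  a_k=1  p_k/q_k = 1758061/91521
k=11  a_k=4  p_k/q_k = 8396801/437120
(x₁, y₁) = (8396801, 437120);  8396801² − 369·437120² = 1 ✓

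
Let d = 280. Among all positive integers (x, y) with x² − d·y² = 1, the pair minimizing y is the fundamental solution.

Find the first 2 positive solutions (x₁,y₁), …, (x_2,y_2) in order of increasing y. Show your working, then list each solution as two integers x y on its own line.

√280 = [16; 1,2,1,2,1,32, …], period ℓ=6 (even) → k=5
i=0: a=16 ⇒ p=16, q=1
i=1: a=1 ⇒ p=17, q=1
…
i=3: a=1 ⇒ p=67, q=4
i=4: a=2 ⇒ p=184, q=11
i=5: a=1 ⇒ p=251, q=15
→ (251, 15).  Check: 251²=63001, 280·15²=63000, difference 1.
n=2: (251,15)∘(251,15) = (251·251+280·15·15, 251·15+15·251) = (126001,7530)

251 15
126001 7530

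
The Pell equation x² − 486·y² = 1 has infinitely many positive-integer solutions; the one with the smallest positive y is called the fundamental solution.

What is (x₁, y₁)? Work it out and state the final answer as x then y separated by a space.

485 22

d=486: √d = [22; 22,44] (ℓ=2, even), read p_1/q_1
k=0  a_k=22  p_k/q_k = 22/1
k=1  a_k=22  p_k/q_k = 485/22
(x₁, y₁) = (485, 22);  485² − 486·22² = 1 ✓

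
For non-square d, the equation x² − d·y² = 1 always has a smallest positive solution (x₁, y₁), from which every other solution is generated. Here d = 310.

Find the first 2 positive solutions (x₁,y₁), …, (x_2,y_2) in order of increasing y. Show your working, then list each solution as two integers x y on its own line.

848719 48204
1440647881921 81823301352

√310 = [17; 1,1,1,1,5,…,1,1,34, …], period ℓ=16 (even) → k=15
a_0=17:  p_0=17·1+0=17,  q_0=17·0+1=1
a_1=1:  p_1=1·17+1=18,  q_1=1·1+0=1
a_2=1:  p_2=1·18+17=35,  q_2=1·1+1=2
a_3=1:  p_3=1·35+18=53,  q_3=1·2+1=3
…
a_6=3:  p_6=3·493+88=1567,  q_6=3·28+5=89
…
a_8=2:  p_8=2·2060+1567=5687,  q_8=2·117+89=323
a_9=1:  p_9=1·5687+2060=7747,  q_9=1·323+117=440
a_10=3:  p_10=3·7747+5687=28928,  q_10=3·440+323=1643
a_11=5:  p_11=5·28928+7747=152387,  q_11=5·1643+440=8655
a_12=1:  p_12=1·152387+28928=181315,  q_12=1·8655+1643=10298
…
a_14=1:  p_14=1·333702+181315=515017,  q_14=1·18953+10298=29251
a_15=1:  p_15=1·515017+333702=848719,  q_15=1·29251+18953=48204
→ (848719, 48204).  Check: 848719²=720323940961, 310·48204²=720323940960, difference 1.
n=2: (848719,48204)∘(848719,48204) = (848719·848719+310·48204·48204, 848719·48204+48204·848719) = (1440647881921,81823301352)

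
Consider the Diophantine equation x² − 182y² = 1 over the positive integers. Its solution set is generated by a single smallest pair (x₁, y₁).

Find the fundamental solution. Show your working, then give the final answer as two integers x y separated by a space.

27 2

d=182: √d = [13; 2,26] (ℓ=2, even), read p_1/q_1
k=0  a_k=13  p_k/q_k = 13/1
k=1  a_k=2  p_k/q_k = 27/2
→ (27, 2).  Check: 27²=729, 182·2²=728, difference 1.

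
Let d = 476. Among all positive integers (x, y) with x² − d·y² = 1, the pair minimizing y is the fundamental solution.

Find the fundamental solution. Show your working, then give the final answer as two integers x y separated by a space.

√476 = [21; 1,4,2,10,2,4,1,42, …], period ℓ=8 (even) → k=7
a_0=21:  p_0=21·1+0=21,  q_0=21·0+1=1
…
a_2=4:  p_2=4·22+21=109,  q_2=4·1+1=5
…
a_4=10:  p_4=10·240+109=2509,  q_4=10·11+5=115
…
a_6=4:  p_6=4·5258+2509=23541,  q_6=4·241+115=1079
a_7=1:  p_7=1·23541+5258=28799,  q_7=1·1079+241=1320
fundamental: x₁=28799, y₁=1320  (since 829382401 − 476·1742400 = 1)

28799 1320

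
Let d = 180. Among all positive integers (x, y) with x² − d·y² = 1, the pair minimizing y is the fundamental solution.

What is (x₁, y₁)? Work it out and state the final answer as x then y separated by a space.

161 12

d=180: √d = [13; 2,2,2,26] (ℓ=4, even), read p_3/q_3
k=0  a_k=13  p_k/q_k = 13/1
…
k=2  a_k=2  p_k/q_k = 67/5
k=3  a_k=2  p_k/q_k = 161/12
fundamental: x₁=161, y₁=12  (since 25921 − 180·144 = 1)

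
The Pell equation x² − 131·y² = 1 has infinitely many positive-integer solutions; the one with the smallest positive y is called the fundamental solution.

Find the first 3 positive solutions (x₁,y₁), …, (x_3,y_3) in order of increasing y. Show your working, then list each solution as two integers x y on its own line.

10610 927
225144199 19670940
4777559892170 417417345873

√131 → a₀=11, period (2,4,11,4,2,22); ℓ=6 even so k=5
i=0: a=11 ⇒ p=11, q=1
i=1: a=2 ⇒ p=23, q=2
i=2: a=4 ⇒ p=103, q=9
…
i=4: a=4 ⇒ p=4727, q=413
i=5: a=2 ⇒ p=10610, q=927
→ (10610, 927).  Check: 10610²=112572100, 131·927²=112572099, difference 1.
(10610+927√131)^2 = 225144199 + 19670940√131
(10610+927√131)^3 = 4777559892170 + 417417345873√131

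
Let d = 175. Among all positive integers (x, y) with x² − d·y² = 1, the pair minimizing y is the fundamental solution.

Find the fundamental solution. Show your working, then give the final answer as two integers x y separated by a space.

[13; 4,2,1,2,4,26] for √175; ℓ=6 ⇒ convergent index 5
i=0: a=13 ⇒ p=13, q=1
i=1: a=4 ⇒ p=53, q=4
i=2: a=2 ⇒ p=119, q=9
i=3: a=1 ⇒ p=172, q=13
i=4: a=2 ⇒ p=463, q=35
i=5: a=4 ⇒ p=2024, q=153
fundamental: x₁=2024, y₁=153  (since 4096576 − 175·23409 = 1)

2024 153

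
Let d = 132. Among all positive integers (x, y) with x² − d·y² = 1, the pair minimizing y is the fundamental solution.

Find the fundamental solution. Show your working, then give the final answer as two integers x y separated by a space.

√132 → a₀=11, period (2,22); ℓ=2 even so k=1
a_0=11:  p_0=11·1+0=11,  q_0=11·0+1=1
a_1=2:  p_1=2·11+1=23,  q_1=2·1+0=2
fundamental: x₁=23, y₁=2  (since 529 − 132·4 = 1)

23 2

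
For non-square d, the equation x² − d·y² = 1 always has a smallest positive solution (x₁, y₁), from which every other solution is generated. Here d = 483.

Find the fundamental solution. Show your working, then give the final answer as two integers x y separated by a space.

22 1

d=483: √d = [21; 1,42] (ℓ=2, even), read p_1/q_1
k=0  a_k=21  p_k/q_k = 21/1
k=1  a_k=1  p_k/q_k = 22/1
fundamental: x₁=22, y₁=1  (since 484 − 483·1 = 1)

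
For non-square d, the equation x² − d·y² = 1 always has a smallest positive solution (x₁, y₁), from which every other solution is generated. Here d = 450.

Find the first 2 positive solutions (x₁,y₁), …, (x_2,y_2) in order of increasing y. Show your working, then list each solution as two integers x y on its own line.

d=450: √d = [21; 4,1,2,4,2,1,4,42] (ℓ=8, even), read p_7/q_7
k=0  a_k=21  p_k/q_k = 21/1
…
k=2  a_k=1  p_k/q_k = 106/5
…
k=4  a_k=4  p_k/q_k = 1294/61
k=5  a_k=2  p_k/q_k = 2885/136
k=6  a_k=1  p_k/q_k = 4179/197
k=7  a_k=4  p_k/q_k = 19601/924
→ (19601, 924).  Check: 19601²=384199201, 450·924²=384199200, difference 1.
(x_2, y_2) = (19601·19601 + 450·924·924, 19601·924 + 924·19601) = (768398401, 36222648)

19601 924
768398401 36222648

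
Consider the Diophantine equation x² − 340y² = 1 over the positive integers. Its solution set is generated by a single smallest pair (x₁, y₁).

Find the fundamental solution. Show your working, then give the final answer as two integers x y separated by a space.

285769 15498

[18; 2,3,1,1,1,…,3,2,36] for √340; ℓ=14 ⇒ convergent index 13
k=0  a_k=18  p_k/q_k = 18/1
k=1  a_k=2  p_k/q_k = 37/2
…
k=3  a_k=1  p_k/q_k = 166/9
k=4  a_k=1  p_k/q_k = 295/16
k=5  a_k=1  p_k/q_k = 461/25
…
k=7  a_k=8  p_k/q_k = 6509/353
…
k=9  a_k=1  p_k/q_k = 13774/747
k=10  a_k=1  p_k/q_k = 21039/1141
k=11  a_k=1  p_k/q_k = 34813/1888
k=12  a_k=3  p_k/q_k = 125478/6805
k=13  a_k=2  p_k/q_k = 285769/15498
fundamental: x₁=285769, y₁=15498  (since 81663921361 − 340·240188004 = 1)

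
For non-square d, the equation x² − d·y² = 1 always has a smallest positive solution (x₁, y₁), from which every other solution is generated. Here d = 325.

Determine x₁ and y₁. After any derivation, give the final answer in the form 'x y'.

649 36

d=325: √d = [18; 36] (ℓ=1, odd), read p_1/q_1
step 0: (18, 1)  from 18·(1,0) + (0,1)
step 1: (649, 36)  from 36·(18,1) + (1,0)
fundamental: x₁=649, y₁=36  (since 421201 − 325·1296 = 1)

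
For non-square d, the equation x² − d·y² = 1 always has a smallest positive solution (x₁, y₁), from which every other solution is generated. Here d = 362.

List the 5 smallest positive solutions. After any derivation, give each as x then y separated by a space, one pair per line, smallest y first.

723 38
1045457 54948
1511730099 79454770
2185960677697 114891542472
3160897628219763 166133090959742

[19; 38] for √362; ℓ=1 ⇒ convergent index 1
step 0: (19, 1)  from 19·(1,0) + (0,1)
step 1: (723, 38)  from 38·(19,1) + (1,0)
fundamental: x₁=723, y₁=38  (since 522729 − 362·1444 = 1)
k=2:  x_2 = 723·723+362·38·38 = 1045457,  y_2 = 723·38+38·723 = 54948
k=3:  x_3 = 723·1045457+362·38·54948 = 1511730099,  y_3 = 723·54948+38·1045457 = 79454770
k=4:  x_4 = 723·1511730099+362·38·79454770 = 2185960677697,  y_4 = 723·79454770+38·1511730099 = 114891542472
k=5:  x_5 = 723·2185960677697+362·38·114891542472 = 3160897628219763,  y_5 = 723·114891542472+38·2185960677697 = 166133090959742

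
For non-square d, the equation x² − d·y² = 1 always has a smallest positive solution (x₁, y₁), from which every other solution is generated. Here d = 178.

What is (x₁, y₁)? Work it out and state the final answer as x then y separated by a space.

d=178: √d = [13; 2,1,12,1,2,26] (ℓ=6, even), read p_5/q_5
a_0=13:  p_0=13·1+0=13,  q_0=13·0+1=1
a_1=2:  p_1=2·13+1=27,  q_1=2·1+0=2
a_2=1:  p_2=1·27+13=40,  q_2=1·2+1=3
a_3=12:  p_3=12·40+27=507,  q_3=12·3+2=38
a_4=1:  p_4=1·507+40=547,  q_4=1·38+3=41
a_5=2:  p_5=2·547+507=1601,  q_5=2·41+38=120
(x₁, y₁) = (1601, 120);  1601² − 178·120² = 1 ✓

1601 120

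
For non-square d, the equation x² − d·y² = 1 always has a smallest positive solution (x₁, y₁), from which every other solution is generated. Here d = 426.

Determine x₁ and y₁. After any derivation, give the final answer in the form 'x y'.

d=426: √d = [20; 1,1,1,3,2,6,2,3,1,1,1,40] (ℓ=12, even), read p_11/q_11
k=0  a_k=20  p_k/q_k = 20/1
k=1  a_k=1  p_k/q_k = 21/1
k=2  a_k=1  p_k/q_k = 41/2
k=3  a_k=1  p_k/q_k = 62/3
…
k=6  a_k=6  p_k/q_k = 3323/161
…
k=8  a_k=3  p_k/q_k = 24809/1202
…
k=10  a_k=1  p_k/q_k = 56780/2751
k=11  a_k=1  p_k/q_k = 88751/4300
→ (88751, 4300).  Check: 88751²=7876740001, 426·4300²=7876740000, difference 1.

88751 4300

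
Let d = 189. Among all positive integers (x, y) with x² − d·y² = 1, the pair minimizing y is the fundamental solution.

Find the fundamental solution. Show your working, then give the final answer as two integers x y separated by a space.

55 4

√189 → a₀=13, period (1,2,1,26); ℓ=4 even so k=3
a_0=13:  p_0=13·1+0=13,  q_0=13·0+1=1
a_1=1:  p_1=1·13+1=14,  q_1=1·1+0=1
a_2=2:  p_2=2·14+13=41,  q_2=2·1+1=3
a_3=1:  p_3=1·41+14=55,  q_3=1·3+1=4
→ (55, 4).  Check: 55²=3025, 189·4²=3024, difference 1.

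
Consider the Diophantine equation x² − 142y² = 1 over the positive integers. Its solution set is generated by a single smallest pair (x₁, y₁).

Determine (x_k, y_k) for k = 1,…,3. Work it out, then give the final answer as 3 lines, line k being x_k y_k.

d=142: √d = [11; 1,10,1,22] (ℓ=4, even), read p_3/q_3
i=0: a=11 ⇒ p=11, q=1
i=1: a=1 ⇒ p=12, q=1
i=2: a=10 ⇒ p=131, q=11
i=3: a=1 ⇒ p=143, q=12
fundamental: x₁=143, y₁=12  (since 20449 − 142·144 = 1)
n=2: (143,12)∘(143,12) = (143·143+142·12·12, 143·12+12·143) = (40897,3432)
n=3: (40897,3432)∘(143,12) = (143·40897+142·12·3432, 143·3432+12·40897) = (11696399,981540)

143 12
40897 3432
11696399 981540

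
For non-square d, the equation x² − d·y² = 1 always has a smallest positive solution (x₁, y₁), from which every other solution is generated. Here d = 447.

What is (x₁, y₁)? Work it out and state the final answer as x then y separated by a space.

√447 → a₀=21, period (7,42); ℓ=2 even so k=1
i=0: a=21 ⇒ p=21, q=1
i=1: a=7 ⇒ p=148, q=7
→ (148, 7).  Check: 148²=21904, 447·7²=21903, difference 1.

148 7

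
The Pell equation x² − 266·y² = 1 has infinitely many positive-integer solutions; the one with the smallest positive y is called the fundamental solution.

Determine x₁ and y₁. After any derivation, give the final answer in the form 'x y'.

√266 = [16; 3,4,3,32, …], period ℓ=4 (even) → k=3
a_0=16:  p_0=16·1+0=16,  q_0=16·0+1=1
a_1=3:  p_1=3·16+1=49,  q_1=3·1+0=3
a_2=4:  p_2=4·49+16=212,  q_2=4·3+1=13
a_3=3:  p_3=3·212+49=685,  q_3=3·13+3=42
(x₁, y₁) = (685, 42);  685² − 266·42² = 1 ✓

685 42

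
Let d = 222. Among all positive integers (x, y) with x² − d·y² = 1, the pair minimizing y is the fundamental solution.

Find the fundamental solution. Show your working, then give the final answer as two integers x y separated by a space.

149 10

√222 → a₀=14, period (1,8,1,28); ℓ=4 even so k=3
step 0: (14, 1)  from 14·(1,0) + (0,1)
step 1: (15, 1)  from 1·(14,1) + (1,0)
step 2: (134, 9)  from 8·(15,1) + (14,1)
step 3: (149, 10)  from 1·(134,9) + (15,1)
→ (149, 10).  Check: 149²=22201, 222·10²=22200, difference 1.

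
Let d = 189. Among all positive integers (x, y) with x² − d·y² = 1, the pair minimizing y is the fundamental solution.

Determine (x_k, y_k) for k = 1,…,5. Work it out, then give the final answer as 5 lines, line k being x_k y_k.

55 4
6049 440
665335 48396
73180801 5323120
8049222775 585494804

[13; 1,2,1,26] for √189; ℓ=4 ⇒ convergent index 3
a_0=13:  p_0=13·1+0=13,  q_0=13·0+1=1
…
a_2=2:  p_2=2·14+13=41,  q_2=2·1+1=3
a_3=1:  p_3=1·41+14=55,  q_3=1·3+1=4
→ (55, 4).  Check: 55²=3025, 189·4²=3024, difference 1.
(x_2, y_2) = (55·55 + 189·4·4, 55·4 + 4·55) = (6049, 440)
(x_3, y_3) = (55·6049 + 189·4·440, 55·440 + 4·6049) = (665335, 48396)
(x_4, y_4) = (55·665335 + 189·4·48396, 55·48396 + 4·665335) = (73180801, 5323120)
(x_5, y_5) = (55·73180801 + 189·4·5323120, 55·5323120 + 4·73180801) = (8049222775, 585494804)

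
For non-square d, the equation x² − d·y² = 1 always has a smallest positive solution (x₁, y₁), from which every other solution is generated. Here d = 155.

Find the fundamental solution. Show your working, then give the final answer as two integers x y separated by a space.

249 20

d=155: √d = [12; 2,4,2,24] (ℓ=4, even), read p_3/q_3
step 0: (12, 1)  from 12·(1,0) + (0,1)
step 1: (25, 2)  from 2·(12,1) + (1,0)
step 2: (112, 9)  from 4·(25,2) + (12,1)
step 3: (249, 20)  from 2·(112,9) + (25,2)
→ (249, 20).  Check: 249²=62001, 155·20²=62000, difference 1.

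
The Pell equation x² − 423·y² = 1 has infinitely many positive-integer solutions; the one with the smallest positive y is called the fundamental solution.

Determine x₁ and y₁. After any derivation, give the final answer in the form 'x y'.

√423 = [20; 1,1,3,4,3,1,1,40, …], period ℓ=8 (even) → k=7
step 0: (20, 1)  from 20·(1,0) + (0,1)
…
step 2: (41, 2)  from 1·(21,1) + (20,1)
…
step 4: (617, 30)  from 4·(144,7) + (41,2)
…
step 6: (2612, 127)  from 1·(1995,97) + (617,30)
step 7: (4607, 224)  from 1·(2612,127) + (1995,97)
→ (4607, 224).  Check: 4607²=21224449, 423·224²=21224448, difference 1.

4607 224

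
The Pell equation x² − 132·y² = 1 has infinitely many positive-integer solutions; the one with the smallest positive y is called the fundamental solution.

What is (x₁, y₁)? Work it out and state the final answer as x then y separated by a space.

23 2

d=132: √d = [11; 2,22] (ℓ=2, even), read p_1/q_1
a_0=11:  p_0=11·1+0=11,  q_0=11·0+1=1
a_1=2:  p_1=2·11+1=23,  q_1=2·1+0=2
(x₁, y₁) = (23, 2);  23² − 132·2² = 1 ✓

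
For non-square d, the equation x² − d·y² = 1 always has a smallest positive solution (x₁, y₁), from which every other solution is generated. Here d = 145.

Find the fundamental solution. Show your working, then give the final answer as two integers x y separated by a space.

[12; 24] for √145; ℓ=1 ⇒ convergent index 1
a_0=12:  p_0=12·1+0=12,  q_0=12·0+1=1
a_1=24:  p_1=24·12+1=289,  q_1=24·1+0=24
→ (289, 24).  Check: 289²=83521, 145·24²=83520, difference 1.

289 24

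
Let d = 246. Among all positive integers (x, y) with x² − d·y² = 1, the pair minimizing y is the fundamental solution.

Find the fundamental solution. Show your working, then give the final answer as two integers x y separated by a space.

88805 5662

√246 = [15; 1,2,5,1,14,1,5,2,1,30, …], period ℓ=10 (even) → k=9
a_0=15:  p_0=15·1+0=15,  q_0=15·0+1=1
…
a_2=2:  p_2=2·16+15=47,  q_2=2·1+1=3
…
a_4=1:  p_4=1·251+47=298,  q_4=1·16+3=19
a_5=14:  p_5=14·298+251=4423,  q_5=14·19+16=282
…
a_7=5:  p_7=5·4721+4423=28028,  q_7=5·301+282=1787
a_8=2:  p_8=2·28028+4721=60777,  q_8=2·1787+301=3875
a_9=1:  p_9=1·60777+28028=88805,  q_9=1·3875+1787=5662
(x₁, y₁) = (88805, 5662);  88805² − 246·5662² = 1 ✓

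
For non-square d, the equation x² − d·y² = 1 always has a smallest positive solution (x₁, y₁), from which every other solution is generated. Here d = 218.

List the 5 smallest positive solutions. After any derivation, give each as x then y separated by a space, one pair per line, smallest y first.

126003 8534
31753512017 2150619204
8002075549230099 541968943114690
2016571050827526816577 136579425476409948936
508188004226839647389073363 34418834696066196648450926

√218 = [14; 1,3,3,1,28, …], period ℓ=5 (odd) → k=9
a_0=14:  p_0=14·1+0=14,  q_0=14·0+1=1
a_1=1:  p_1=1·14+1=15,  q_1=1·1+0=1
…
a_3=3:  p_3=3·59+15=192,  q_3=3·4+1=13
…
a_5=28:  p_5=28·251+192=7220,  q_5=28·17+13=489
a_6=1:  p_6=1·7220+251=7471,  q_6=1·489+17=506
a_7=3:  p_7=3·7471+7220=29633,  q_7=3·506+489=2007
a_8=3:  p_8=3·29633+7471=96370,  q_8=3·2007+506=6527
a_9=1:  p_9=1·96370+29633=126003,  q_9=1·6527+2007=8534
(x₁, y₁) = (126003, 8534);  126003² − 218·8534² = 1 ✓
k=2:  x_2 = 126003·126003+218·8534·8534 = 31753512017,  y_2 = 126003·8534+8534·126003 = 2150619204
k=3:  x_3 = 126003·31753512017+218·8534·2150619204 = 8002075549230099,  y_3 = 126003·2150619204+8534·31753512017 = 541968943114690
k=4:  x_4 = 126003·8002075549230099+218·8534·541968943114690 = 2016571050827526816577,  y_4 = 126003·541968943114690+8534·8002075549230099 = 136579425476409948936
k=5:  x_5 = 126003·2016571050827526816577+218·8534·136579425476409948936 = 508188004226839647389073363,  y_5 = 126003·136579425476409948936+8534·2016571050827526816577 = 34418834696066196648450926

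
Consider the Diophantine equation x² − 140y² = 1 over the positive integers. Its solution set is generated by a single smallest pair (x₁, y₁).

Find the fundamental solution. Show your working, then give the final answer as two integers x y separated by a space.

[11; 1,4,1,22] for √140; ℓ=4 ⇒ convergent index 3
a_0=11:  p_0=11·1+0=11,  q_0=11·0+1=1
a_1=1:  p_1=1·11+1=12,  q_1=1·1+0=1
a_2=4:  p_2=4·12+11=59,  q_2=4·1+1=5
a_3=1:  p_3=1·59+12=71,  q_3=1·5+1=6
→ (71, 6).  Check: 71²=5041, 140·6²=5040, difference 1.

71 6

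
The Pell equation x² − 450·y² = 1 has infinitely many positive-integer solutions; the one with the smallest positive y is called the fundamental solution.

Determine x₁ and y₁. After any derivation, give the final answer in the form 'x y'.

√450 → a₀=21, period (4,1,2,4,2,1,4,42); ℓ=8 even so k=7
i=0: a=21 ⇒ p=21, q=1
i=1: a=4 ⇒ p=85, q=4
i=2: a=1 ⇒ p=106, q=5
…
i=5: a=2 ⇒ p=2885, q=136
i=6: a=1 ⇒ p=4179, q=197
i=7: a=4 ⇒ p=19601, q=924
fundamental: x₁=19601, y₁=924  (since 384199201 − 450·853776 = 1)

19601 924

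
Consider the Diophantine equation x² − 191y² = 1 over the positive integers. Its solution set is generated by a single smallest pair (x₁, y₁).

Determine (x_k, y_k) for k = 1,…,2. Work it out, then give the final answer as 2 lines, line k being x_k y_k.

d=191: √d = [13; 1,4,1,1,3,…,4,1,26] (ℓ=16, even), read p_15/q_15
a_0=13:  p_0=13·1+0=13,  q_0=13·0+1=1
a_1=1:  p_1=1·13+1=14,  q_1=1·1+0=1
a_2=4:  p_2=4·14+13=69,  q_2=4·1+1=5
…
a_6=2:  p_6=2·539+152=1230,  q_6=2·39+11=89
…
a_8=13:  p_8=13·2999+1230=40217,  q_8=13·217+89=2910
…
a_11=3:  p_11=3·207083+83433=704682,  q_11=3·14984+6037=50989
a_12=1:  p_12=1·704682+207083=911765,  q_12=1·50989+14984=65973
a_13=1:  p_13=1·911765+704682=1616447,  q_13=1·65973+50989=116962
a_14=4:  p_14=4·1616447+911765=7377553,  q_14=4·116962+65973=533821
a_15=1:  p_15=1·7377553+1616447=8994000,  q_15=1·533821+116962=650783
→ (8994000, 650783).  Check: 8994000²=80892036000000, 191·650783²=80892035999999, difference 1.
n=2: (8994000,650783)∘(8994000,650783) = (8994000·8994000+191·650783·650783, 8994000·650783+650783·8994000) = (161784071999999,11706284604000)

8994000 650783
161784071999999 11706284604000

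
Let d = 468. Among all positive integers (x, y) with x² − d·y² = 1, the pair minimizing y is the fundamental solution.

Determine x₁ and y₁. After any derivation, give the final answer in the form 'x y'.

√468 → a₀=21, period (1,1,1,2,1,1,1,42); ℓ=8 even so k=7
step 0: (21, 1)  from 21·(1,0) + (0,1)
step 1: (22, 1)  from 1·(21,1) + (1,0)
step 2: (43, 2)  from 1·(22,1) + (21,1)
step 3: (65, 3)  from 1·(43,2) + (22,1)
…
step 5: (238, 11)  from 1·(173,8) + (65,3)
step 6: (411, 19)  from 1·(238,11) + (173,8)
step 7: (649, 30)  from 1·(411,19) + (238,11)
→ (649, 30).  Check: 649²=421201, 468·30²=421200, difference 1.

649 30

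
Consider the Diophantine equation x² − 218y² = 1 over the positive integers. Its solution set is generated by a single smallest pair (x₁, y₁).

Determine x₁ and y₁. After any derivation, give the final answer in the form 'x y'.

126003 8534

√218 → a₀=14, period (1,3,3,1,28); ℓ=5 odd so k=9
a_0=14:  p_0=14·1+0=14,  q_0=14·0+1=1
…
a_3=3:  p_3=3·59+15=192,  q_3=3·4+1=13
…
a_5=28:  p_5=28·251+192=7220,  q_5=28·17+13=489
a_6=1:  p_6=1·7220+251=7471,  q_6=1·489+17=506
…
a_8=3:  p_8=3·29633+7471=96370,  q_8=3·2007+506=6527
a_9=1:  p_9=1·96370+29633=126003,  q_9=1·6527+2007=8534
fundamental: x₁=126003, y₁=8534  (since 15876756009 − 218·72829156 = 1)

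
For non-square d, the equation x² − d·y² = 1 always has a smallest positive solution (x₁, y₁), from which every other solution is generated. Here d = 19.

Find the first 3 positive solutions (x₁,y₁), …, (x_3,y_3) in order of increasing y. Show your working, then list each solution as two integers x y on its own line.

170 39
57799 13260
19651490 4508361

[4; 2,1,3,1,2,8] for √19; ℓ=6 ⇒ convergent index 5
i=0: a=4 ⇒ p=4, q=1
i=1: a=2 ⇒ p=9, q=2
i=2: a=1 ⇒ p=13, q=3
…
i=4: a=1 ⇒ p=61, q=14
i=5: a=2 ⇒ p=170, q=39
fundamental: x₁=170, y₁=39  (since 28900 − 19·1521 = 1)
(x_2, y_2) = (170·170 + 19·39·39, 170·39 + 39·170) = (57799, 13260)
(x_3, y_3) = (170·57799 + 19·39·13260, 170·13260 + 39·57799) = (19651490, 4508361)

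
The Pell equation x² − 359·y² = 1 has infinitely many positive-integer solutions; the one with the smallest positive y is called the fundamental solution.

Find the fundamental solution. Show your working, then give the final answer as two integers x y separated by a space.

[18; 1,17,1,36] for √359; ℓ=4 ⇒ convergent index 3
i=0: a=18 ⇒ p=18, q=1
…
i=2: a=17 ⇒ p=341, q=18
i=3: a=1 ⇒ p=360, q=19
fundamental: x₁=360, y₁=19  (since 129600 − 359·361 = 1)

360 19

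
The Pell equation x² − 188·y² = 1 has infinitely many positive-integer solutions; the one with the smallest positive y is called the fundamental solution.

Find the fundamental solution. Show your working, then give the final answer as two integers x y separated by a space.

4607 336

√188 → a₀=13, period (1,2,2,6,2,2,1,26); ℓ=8 even so k=7
step 0: (13, 1)  from 13·(1,0) + (0,1)
…
step 2: (41, 3)  from 2·(14,1) + (13,1)
…
step 4: (617, 45)  from 6·(96,7) + (41,3)
…
step 6: (3277, 239)  from 2·(1330,97) + (617,45)
step 7: (4607, 336)  from 1·(3277,239) + (1330,97)
(x₁, y₁) = (4607, 336);  4607² − 188·336² = 1 ✓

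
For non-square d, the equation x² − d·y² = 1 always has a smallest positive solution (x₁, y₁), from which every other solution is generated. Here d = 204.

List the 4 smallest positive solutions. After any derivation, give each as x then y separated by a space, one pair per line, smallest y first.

√204 = [14; 3,1,1,6,1,1,3,28, …], period ℓ=8 (even) → k=7
step 0: (14, 1)  from 14·(1,0) + (0,1)
step 1: (43, 3)  from 3·(14,1) + (1,0)
step 2: (57, 4)  from 1·(43,3) + (14,1)
step 3: (100, 7)  from 1·(57,4) + (43,3)
step 4: (657, 46)  from 6·(100,7) + (57,4)
step 5: (757, 53)  from 1·(657,46) + (100,7)
step 6: (1414, 99)  from 1·(757,53) + (657,46)
step 7: (4999, 350)  from 3·(1414,99) + (757,53)
(x₁, y₁) = (4999, 350);  4999² − 204·350² = 1 ✓
(4999+350√204)^2 = 49980001 + 3499300√204
(4999+350√204)^3 = 499700044999 + 34986001050√204
(4999+350√204)^4 = 4996000999920001 + 349790034998600√204

4999 350
49980001 3499300
499700044999 34986001050
4996000999920001 349790034998600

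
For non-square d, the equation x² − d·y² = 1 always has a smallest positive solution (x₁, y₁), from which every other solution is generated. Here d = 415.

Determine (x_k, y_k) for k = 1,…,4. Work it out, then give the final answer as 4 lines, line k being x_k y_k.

√415 → a₀=20, period (2,1,2,4,6,…,1,2,40); ℓ=16 even so k=15
a_0=20:  p_0=20·1+0=20,  q_0=20·0+1=1
…
a_3=2:  p_3=2·61+41=163,  q_3=2·3+2=8
…
a_5=6:  p_5=6·713+163=4441,  q_5=6·35+8=218
…
a_9=1:  p_9=1·33939+9595=43534,  q_9=1·1666+471=2137
a_10=1:  p_10=1·43534+33939=77473,  q_10=1·2137+1666=3803
…
a_14=1:  p_14=1·4730294+2110961=6841255,  q_14=1·232201+103623=335824
a_15=2:  p_15=2·6841255+4730294=18412804,  q_15=2·335824+232201=903849
(x₁, y₁) = (18412804, 903849);  18412804² − 415·903849² = 1 ✓
k=2:  x_2 = 18412804·18412804+415·903849·903849 = 678062702284831,  y_2 = 18412804·903849+903849·18412804 = 33284788965192
k=3:  x_3 = 18412804·678062702284831+415·903849·33284788965192 = 24970071273761872339444,  y_3 = 18412804·33284788965192+903849·678062702284831 = 1225732590794885332887
k=4:  x_4 = 18412804·24970071273761872339444+415·903849·1225732590794885332887 = 919538056459614718055705397121,  y_4 = 18412804·1225732590794885332887+903849·24970071273761872339444 = 45138347901436822389057205104

18412804 903849
678062702284831 33284788965192
24970071273761872339444 1225732590794885332887
919538056459614718055705397121 45138347901436822389057205104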